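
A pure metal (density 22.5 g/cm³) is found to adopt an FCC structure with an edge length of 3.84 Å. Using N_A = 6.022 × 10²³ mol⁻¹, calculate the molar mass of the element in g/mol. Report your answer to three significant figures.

An FCC cell has Z = 4 atoms; a = 3.840 × 10^-8 cm.
M = ρ·N_A·a³/Z = 22.5 × 6.022 × 10²³ × 5.662 × 10^-23 / 4 = 192 g/mol.

192 g/mol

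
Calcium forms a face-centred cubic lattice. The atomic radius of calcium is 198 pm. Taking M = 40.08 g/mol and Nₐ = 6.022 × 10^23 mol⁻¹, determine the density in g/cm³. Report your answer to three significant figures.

1.52 g/cm³

In an FCC lattice, atoms touch along the face diagonal, so √2·a = 4r, giving a = 560.0 pm = 5.600 × 10^-8 cm.
With Z = 4, ρ = Z·M/(N_A·a³) = 4 × 40.08 / (6.022 × 10²³ × 1.756 × 10^-22) = 1.516 g/cm³.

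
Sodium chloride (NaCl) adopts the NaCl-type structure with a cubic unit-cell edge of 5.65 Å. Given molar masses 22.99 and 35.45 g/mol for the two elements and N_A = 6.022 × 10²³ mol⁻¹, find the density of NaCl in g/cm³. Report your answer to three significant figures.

2.15 g/cm³

The NaCl-type structure contains Z = 4 formula units per cell; M(NaCl) = 22.99 + 35.45 = 58.44 g/mol.
a³ = (5.650 × 10^-8 cm)³ = 1.804 × 10^-22 cm³.
ρ = 4 × 58.44 / (6.022 × 10²³ × 1.804 × 10^-22) = 2.152 g/cm³.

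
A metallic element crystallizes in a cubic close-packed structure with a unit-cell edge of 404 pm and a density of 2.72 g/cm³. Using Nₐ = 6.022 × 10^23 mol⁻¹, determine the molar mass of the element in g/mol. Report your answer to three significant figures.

27.0 g/mol

An FCC cell has Z = 4 atoms; a = 4.040 × 10^-8 cm.
M = ρ·N_A·a³/Z = 2.72 × 6.022 × 10²³ × 6.594 × 10^-23 / 4 = 27.0 g/mol.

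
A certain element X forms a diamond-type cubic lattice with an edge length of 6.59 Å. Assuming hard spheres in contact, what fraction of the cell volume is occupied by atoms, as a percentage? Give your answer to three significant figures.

34.0%

In a diamond cubic lattice nearest neighbors lie along the body diagonal with √3·a = 8r, so r = 0.2165a = 1.427 Å.
Packing fraction = Z·(4/3)πr³ / a³ = 8 × (4/3)π × (1.427)³ / (6.59)³ = 0.3401 = 34.0%.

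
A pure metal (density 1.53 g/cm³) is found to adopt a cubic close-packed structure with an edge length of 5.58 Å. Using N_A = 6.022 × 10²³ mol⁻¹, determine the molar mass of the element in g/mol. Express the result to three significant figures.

An FCC cell has Z = 4 atoms; a = 5.580 × 10^-8 cm.
M = ρ·N_A·a³/Z = 1.53 × 6.022 × 10²³ × 1.737 × 10^-22 / 4 = 40.0 g/mol.

40.0 g/mol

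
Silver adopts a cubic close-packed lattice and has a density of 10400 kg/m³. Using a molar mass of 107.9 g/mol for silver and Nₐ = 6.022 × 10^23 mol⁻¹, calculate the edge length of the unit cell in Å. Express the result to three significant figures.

With Z = 4 atoms per FCC cell, a³ = Z·M/(N_A·ρ) = 4 × 107.9 / (6.022 × 10²³ × 10.40 g/cm³) = 6.891 × 10^-23 cm³.
a = (6.891 × 10^-23)^(1/3) = 4.100 × 10^-8 cm = 4.10 Å.

4.10 Å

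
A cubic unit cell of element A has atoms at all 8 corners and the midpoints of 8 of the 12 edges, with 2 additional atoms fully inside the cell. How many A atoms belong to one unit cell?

5

Corner atoms are shared by 8 cells (1/8 each), edge atoms by 4 (1/4 each), interior atoms are unshared.
Net atoms = 8 × 1/8 + 8 × 1/4 + 2 = 1 + 2 + 2 = 5.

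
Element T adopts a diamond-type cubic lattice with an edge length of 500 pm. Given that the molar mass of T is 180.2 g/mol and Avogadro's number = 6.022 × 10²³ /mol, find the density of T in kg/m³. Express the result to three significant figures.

19200 kg/m³

A diamond cubic unit cell contains Z = 8 atoms.
Cell volume: a³ = (500 pm)³ = (5.000 × 10^-8 cm)³ = 1.250 × 10^-22 cm³.
ρ = Z·M/(N_A·a³) = 8 × 180.2 / (6.022 × 10²³ × 1.250 × 10^-22) = 19.15 g/cm³ = 19200 kg/m³.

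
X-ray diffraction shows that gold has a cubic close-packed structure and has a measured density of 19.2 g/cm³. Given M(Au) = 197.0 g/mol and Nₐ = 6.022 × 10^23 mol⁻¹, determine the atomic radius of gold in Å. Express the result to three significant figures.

For an FCC cell (Z = 4), a³ = Z·M/(N_A·ρ) = 4 × 197.0 / (6.022 × 10²³ × 19.20) = 6.815 × 10^-23 cm³, so a = 4.085 × 10^-8 cm = 4.085 Å.
Atoms touch along the face diagonal, so √2·a = 4r, so r = 0.3536 × a = 1.44 Å.

1.44 Å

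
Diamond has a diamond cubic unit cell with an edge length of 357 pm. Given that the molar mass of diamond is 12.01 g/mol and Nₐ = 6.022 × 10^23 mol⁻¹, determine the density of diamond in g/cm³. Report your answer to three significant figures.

A diamond cubic unit cell contains Z = 8 atoms.
Cell volume: a³ = (357 pm)³ = (3.570 × 10^-8 cm)³ = 4.550 × 10^-23 cm³.
ρ = Z·M/(N_A·a³) = 8 × 12.01 / (6.022 × 10²³ × 4.550 × 10^-23) = 3.507 g/cm³.

3.51 g/cm³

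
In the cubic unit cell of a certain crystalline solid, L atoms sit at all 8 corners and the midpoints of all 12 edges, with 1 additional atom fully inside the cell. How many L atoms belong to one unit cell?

5

Corner atoms are shared by 8 cells (1/8 each), edge atoms by 4 (1/4 each), interior atoms are unshared.
Net atoms = 8 × 1/8 + 12 × 1/4 + 1 = 1 + 3 + 1 = 5.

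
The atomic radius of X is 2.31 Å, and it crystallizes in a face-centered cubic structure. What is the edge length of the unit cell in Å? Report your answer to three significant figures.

6.53 Å

In an FCC lattice, atoms touch along the face diagonal, so √2·a = 4r.
a = 4r/√2 = 4 × 2.31 / 1.4142 = 6.53 Å.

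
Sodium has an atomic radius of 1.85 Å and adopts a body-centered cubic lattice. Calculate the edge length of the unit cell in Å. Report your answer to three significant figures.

4.27 Å

In a BCC lattice, atoms touch along the body diagonal, so √3·a = 4r.
a = 4r/√3 = 4 × 1.85 / 1.7321 = 4.27 Å.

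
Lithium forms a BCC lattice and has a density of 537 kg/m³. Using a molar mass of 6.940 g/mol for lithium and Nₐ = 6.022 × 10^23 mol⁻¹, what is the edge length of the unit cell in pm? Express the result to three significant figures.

With Z = 2 atoms per BCC cell, a³ = Z·M/(N_A·ρ) = 2 × 6.940 / (6.022 × 10²³ × 0.5370 g/cm³) = 4.292 × 10^-23 cm³.
a = (4.292 × 10^-23)^(1/3) = 3.501 × 10^-8 cm = 350 pm.

350 pm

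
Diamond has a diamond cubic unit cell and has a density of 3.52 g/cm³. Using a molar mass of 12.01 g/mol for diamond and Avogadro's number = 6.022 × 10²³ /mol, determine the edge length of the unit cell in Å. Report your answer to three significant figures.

3.57 Å

With Z = 8 atoms per diamond cubic cell, a³ = Z·M/(N_A·ρ) = 8 × 12.01 / (6.022 × 10²³ × 3.520 g/cm³) = 4.533 × 10^-23 cm³.
a = (4.533 × 10^-23)^(1/3) = 3.565 × 10^-8 cm = 3.57 Å.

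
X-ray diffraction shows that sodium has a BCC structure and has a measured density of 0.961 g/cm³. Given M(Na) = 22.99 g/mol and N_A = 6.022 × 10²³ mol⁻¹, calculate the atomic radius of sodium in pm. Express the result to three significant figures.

186 pm

For a BCC cell (Z = 2), a³ = Z·M/(N_A·ρ) = 2 × 22.99 / (6.022 × 10²³ × 0.9610) = 7.945 × 10^-23 cm³, so a = 4.299 × 10^-8 cm = 429.9 pm.
Atoms touch along the body diagonal, so √3·a = 4r, so r = 0.4330 × a = 186 pm.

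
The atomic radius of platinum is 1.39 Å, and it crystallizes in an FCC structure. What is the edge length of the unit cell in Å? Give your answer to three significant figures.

3.93 Å

In an FCC lattice, atoms touch along the face diagonal, so √2·a = 4r.
a = 4r/√2 = 4 × 1.39 / 1.4142 = 3.93 Å.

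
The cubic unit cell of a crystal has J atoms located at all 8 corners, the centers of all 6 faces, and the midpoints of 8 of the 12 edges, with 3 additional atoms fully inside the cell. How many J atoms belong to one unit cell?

Corner atoms are shared by 8 cells (1/8 each), face atoms by 2 (1/2 each), edge atoms by 4 (1/4 each), interior atoms are unshared.
Net atoms = 8 × 1/8 + 6 × 1/2 + 8 × 1/4 + 3 = 1 + 3 + 2 + 3 = 9.

9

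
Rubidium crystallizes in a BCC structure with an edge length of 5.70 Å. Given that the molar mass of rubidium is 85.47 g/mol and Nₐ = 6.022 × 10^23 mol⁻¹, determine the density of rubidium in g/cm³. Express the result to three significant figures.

1.53 g/cm³

A BCC unit cell contains Z = 2 atoms.
Cell volume: a³ = (5.70 Å)³ = (5.700 × 10^-8 cm)³ = 1.852 × 10^-22 cm³.
ρ = Z·M/(N_A·a³) = 2 × 85.47 / (6.022 × 10²³ × 1.852 × 10^-22) = 1.533 g/cm³.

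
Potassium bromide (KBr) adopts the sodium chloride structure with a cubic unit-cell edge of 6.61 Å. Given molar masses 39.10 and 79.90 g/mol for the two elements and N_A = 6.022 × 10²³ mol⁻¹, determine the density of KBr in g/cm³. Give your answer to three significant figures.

The sodium chloride structure contains Z = 4 formula units per cell; M(KBr) = 39.10 + 79.90 = 119.0 g/mol.
a³ = (6.610 × 10^-8 cm)³ = 2.888 × 10^-22 cm³.
ρ = 4 × 119.0 / (6.022 × 10²³ × 2.888 × 10^-22) = 2.737 g/cm³.

2.74 g/cm³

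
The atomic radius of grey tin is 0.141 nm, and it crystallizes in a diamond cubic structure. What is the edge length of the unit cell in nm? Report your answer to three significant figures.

In a diamond cubic lattice, nearest neighbors lie along the body diagonal with √3·a = 8r.
a = 8r/√3 = 8 × 0.141 / 1.7321 = 0.651 nm.

0.651 nm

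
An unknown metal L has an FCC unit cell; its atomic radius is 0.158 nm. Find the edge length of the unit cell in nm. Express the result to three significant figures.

0.447 nm

In an FCC lattice, atoms touch along the face diagonal, so √2·a = 4r.
a = 4r/√2 = 4 × 0.158 / 1.4142 = 0.447 nm.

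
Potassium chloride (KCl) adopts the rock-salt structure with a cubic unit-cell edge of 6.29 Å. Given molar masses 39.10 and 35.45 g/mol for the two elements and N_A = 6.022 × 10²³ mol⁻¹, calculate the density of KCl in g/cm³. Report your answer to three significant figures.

1.99 g/cm³

The rock-salt structure contains Z = 4 formula units per cell; M(KCl) = 39.10 + 35.45 = 74.55 g/mol.
a³ = (6.290 × 10^-8 cm)³ = 2.489 × 10^-22 cm³.
ρ = 4 × 74.55 / (6.022 × 10²³ × 2.489 × 10^-22) = 1.990 g/cm³.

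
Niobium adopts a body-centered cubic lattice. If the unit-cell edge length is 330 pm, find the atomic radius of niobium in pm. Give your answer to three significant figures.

143 pm

In a BCC lattice, atoms touch along the body diagonal, so √3·a = 4r.
r = √3·a/4 = 1.7321 × 330 / 4 = 143 pm.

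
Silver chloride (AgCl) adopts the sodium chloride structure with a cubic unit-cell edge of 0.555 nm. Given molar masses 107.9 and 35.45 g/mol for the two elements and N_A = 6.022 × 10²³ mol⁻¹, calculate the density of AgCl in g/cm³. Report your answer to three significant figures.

The sodium chloride structure contains Z = 4 formula units per cell; M(AgCl) = 107.9 + 35.45 = 143.35 g/mol.
a³ = (5.550 × 10^-8 cm)³ = 1.710 × 10^-22 cm³.
ρ = 4 × 143.35 / (6.022 × 10²³ × 1.710 × 10^-22) = 5.570 g/cm³.

5.57 g/cm³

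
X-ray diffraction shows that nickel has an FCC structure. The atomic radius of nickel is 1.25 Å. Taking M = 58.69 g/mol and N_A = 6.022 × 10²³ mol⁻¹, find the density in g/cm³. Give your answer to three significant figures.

8.82 g/cm³

In an FCC lattice, atoms touch along the face diagonal, so √2·a = 4r, giving a = 3.536 Å = 3.536 × 10^-8 cm.
With Z = 4, ρ = Z·M/(N_A·a³) = 4 × 58.69 / (6.022 × 10²³ × 4.419 × 10^-23) = 8.821 g/cm³.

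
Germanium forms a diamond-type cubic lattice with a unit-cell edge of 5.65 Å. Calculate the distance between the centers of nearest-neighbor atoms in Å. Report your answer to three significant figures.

In a diamond cubic structure, nearest neighbors lie along the body diagonal with √3·a = 8r; the nearest-neighbor distance equals 2r = 0.4330·a.
d = 0.4330 × 5.65 = 2.45 Å.

2.45 Å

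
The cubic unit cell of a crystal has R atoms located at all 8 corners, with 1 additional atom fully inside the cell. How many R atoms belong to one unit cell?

Corner atoms are shared by 8 cells (1/8 each), interior atoms are unshared.
Net atoms = 8 × 1/8 + 1 = 1 + 1 = 2.

2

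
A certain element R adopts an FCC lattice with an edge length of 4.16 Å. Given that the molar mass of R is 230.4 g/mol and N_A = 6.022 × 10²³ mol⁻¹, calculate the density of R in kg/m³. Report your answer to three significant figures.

An FCC unit cell contains Z = 4 atoms.
Cell volume: a³ = (4.16 Å)³ = (4.160 × 10^-8 cm)³ = 7.199 × 10^-23 cm³.
ρ = Z·M/(N_A·a³) = 4 × 230.4 / (6.022 × 10²³ × 7.199 × 10^-23) = 21.26 g/cm³ = 21300 kg/m³.

21300 kg/m³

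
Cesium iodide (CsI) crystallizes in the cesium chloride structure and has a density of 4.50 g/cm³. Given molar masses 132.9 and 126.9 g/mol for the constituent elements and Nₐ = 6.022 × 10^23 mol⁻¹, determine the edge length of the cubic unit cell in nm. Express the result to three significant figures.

M(CsI) = 259.8 g/mol; Z = 1 formula unit per cell.
a³ = Z·M/(N_A·ρ) = 1 × 259.8 / (6.022 × 10²³ × 4.50) = 9.587 × 10^-23 cm³, so a = 4.577 × 10^-8 cm = 0.458 nm.

0.458 nm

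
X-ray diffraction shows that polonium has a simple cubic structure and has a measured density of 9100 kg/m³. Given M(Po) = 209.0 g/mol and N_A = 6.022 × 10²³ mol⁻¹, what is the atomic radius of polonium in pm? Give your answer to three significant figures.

For a simple cubic cell (Z = 1), a³ = Z·M/(N_A·ρ) = 1 × 209.0 / (6.022 × 10²³ × 9.100) = 3.814 × 10^-23 cm³, so a = 3.366 × 10^-8 cm = 336.6 pm.
Atoms touch along the cell edge, so a = 2r, so r = 0.5000 × a = 168 pm.

168 pm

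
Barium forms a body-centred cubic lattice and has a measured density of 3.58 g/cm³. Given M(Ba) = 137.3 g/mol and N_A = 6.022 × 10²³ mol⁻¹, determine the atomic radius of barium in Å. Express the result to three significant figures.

For a BCC cell (Z = 2), a³ = Z·M/(N_A·ρ) = 2 × 137.3 / (6.022 × 10²³ × 3.580) = 1.274 × 10^-22 cm³, so a = 5.031 × 10^-8 cm = 5.031 Å.
Atoms touch along the body diagonal, so √3·a = 4r, so r = 0.4330 × a = 2.18 Å.

2.18 Å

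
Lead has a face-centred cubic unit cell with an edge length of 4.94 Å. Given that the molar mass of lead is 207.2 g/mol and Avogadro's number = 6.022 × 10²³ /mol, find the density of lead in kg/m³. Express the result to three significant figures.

An FCC unit cell contains Z = 4 atoms.
Cell volume: a³ = (4.94 Å)³ = (4.940 × 10^-8 cm)³ = 1.206 × 10^-22 cm³.
ρ = Z·M/(N_A·a³) = 4 × 207.2 / (6.022 × 10²³ × 1.206 × 10^-22) = 11.42 g/cm³ = 11400 kg/m³.

11400 kg/m³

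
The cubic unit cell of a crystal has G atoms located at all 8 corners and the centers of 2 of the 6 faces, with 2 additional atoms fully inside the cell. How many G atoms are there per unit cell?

Corner atoms are shared by 8 cells (1/8 each), face atoms by 2 (1/2 each), interior atoms are unshared.
Net atoms = 8 × 1/8 + 2 × 1/2 + 2 = 1 + 1 + 2 = 4.

4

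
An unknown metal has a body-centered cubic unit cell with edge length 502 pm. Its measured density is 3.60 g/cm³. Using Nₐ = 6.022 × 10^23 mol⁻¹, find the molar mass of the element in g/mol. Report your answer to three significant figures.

A BCC cell has Z = 2 atoms; a = 5.020 × 10^-8 cm.
M = ρ·N_A·a³/Z = 3.60 × 6.022 × 10²³ × 1.265 × 10^-22 / 2 = 137 g/mol.

137 g/mol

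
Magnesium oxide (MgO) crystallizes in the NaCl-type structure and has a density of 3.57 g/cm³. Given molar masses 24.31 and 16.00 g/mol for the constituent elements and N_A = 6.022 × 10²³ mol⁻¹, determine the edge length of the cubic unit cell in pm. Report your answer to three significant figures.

422 pm

M(MgO) = 40.31 g/mol; Z = 4 formula units per cell.
a³ = Z·M/(N_A·ρ) = 4 × 40.31 / (6.022 × 10²³ × 3.57) = 7.500 × 10^-23 cm³, so a = 4.217 × 10^-8 cm = 422 pm.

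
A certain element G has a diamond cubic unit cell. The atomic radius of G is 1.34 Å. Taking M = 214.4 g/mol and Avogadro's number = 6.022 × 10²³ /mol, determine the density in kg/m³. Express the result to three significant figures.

In a diamond cubic lattice, nearest neighbors lie along the body diagonal with √3·a = 8r, giving a = 6.189 Å = 6.189 × 10^-8 cm.
With Z = 8, ρ = Z·M/(N_A·a³) = 8 × 214.4 / (6.022 × 10²³ × 2.371 × 10^-22) = 12.01 g/cm³ = 12000 kg/m³.

12000 kg/m³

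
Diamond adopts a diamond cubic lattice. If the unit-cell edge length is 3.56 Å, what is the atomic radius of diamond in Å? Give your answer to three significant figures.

0.771 Å

In a diamond cubic lattice, nearest neighbors lie along the body diagonal with √3·a = 8r.
r = √3·a/8 = 1.7321 × 3.56 / 8 = 0.771 Å.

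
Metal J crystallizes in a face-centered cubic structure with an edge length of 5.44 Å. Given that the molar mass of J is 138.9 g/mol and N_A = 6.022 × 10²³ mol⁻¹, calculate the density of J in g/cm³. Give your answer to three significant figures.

An FCC unit cell contains Z = 4 atoms.
Cell volume: a³ = (5.44 Å)³ = (5.440 × 10^-8 cm)³ = 1.610 × 10^-22 cm³.
ρ = Z·M/(N_A·a³) = 4 × 138.9 / (6.022 × 10²³ × 1.610 × 10^-22) = 5.731 g/cm³.

5.73 g/cm³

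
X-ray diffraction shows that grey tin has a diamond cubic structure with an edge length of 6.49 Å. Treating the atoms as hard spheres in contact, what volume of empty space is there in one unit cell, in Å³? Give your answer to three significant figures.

180 Å³

In a diamond cubic lattice nearest neighbors lie along the body diagonal with √3·a = 8r, so r = 0.2165a = 1.405 Å.
V_cell = a³ = 273.4 Å³; V_atoms = 8 × (4/3)πr³ = 92.97 Å³.
Empty space = 273.4 − 92.97 = 180 Å³.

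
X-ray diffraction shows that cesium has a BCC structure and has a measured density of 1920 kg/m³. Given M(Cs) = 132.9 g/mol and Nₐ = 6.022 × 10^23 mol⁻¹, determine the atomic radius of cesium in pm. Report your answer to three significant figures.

265 pm

For a BCC cell (Z = 2), a³ = Z·M/(N_A·ρ) = 2 × 132.9 / (6.022 × 10²³ × 1.920) = 2.299 × 10^-22 cm³, so a = 6.126 × 10^-8 cm = 612.6 pm.
Atoms touch along the body diagonal, so √3·a = 4r, so r = 0.4330 × a = 265 pm.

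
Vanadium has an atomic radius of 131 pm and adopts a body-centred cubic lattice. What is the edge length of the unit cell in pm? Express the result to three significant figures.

In a BCC lattice, atoms touch along the body diagonal, so √3·a = 4r.
a = 4r/√3 = 4 × 131 / 1.7321 = 303 pm.

303 pm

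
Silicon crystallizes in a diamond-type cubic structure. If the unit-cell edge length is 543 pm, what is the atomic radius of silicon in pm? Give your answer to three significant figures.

118 pm

In a diamond cubic lattice, nearest neighbors lie along the body diagonal with √3·a = 8r.
r = √3·a/8 = 1.7321 × 543 / 8 = 118 pm.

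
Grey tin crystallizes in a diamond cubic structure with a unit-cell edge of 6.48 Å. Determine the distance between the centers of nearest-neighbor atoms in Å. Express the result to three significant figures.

In a diamond cubic structure, nearest neighbors lie along the body diagonal with √3·a = 8r; the nearest-neighbor distance equals 2r = 0.4330·a.
d = 0.4330 × 6.48 = 2.81 Å.

2.81 Å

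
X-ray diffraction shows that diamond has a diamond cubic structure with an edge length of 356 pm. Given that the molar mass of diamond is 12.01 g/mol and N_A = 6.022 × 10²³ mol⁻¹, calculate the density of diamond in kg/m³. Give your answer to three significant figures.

3540 kg/m³

A diamond cubic unit cell contains Z = 8 atoms.
Cell volume: a³ = (356 pm)³ = (3.560 × 10^-8 cm)³ = 4.512 × 10^-23 cm³.
ρ = Z·M/(N_A·a³) = 8 × 12.01 / (6.022 × 10²³ × 4.512 × 10^-23) = 3.536 g/cm³ = 3540 kg/m³.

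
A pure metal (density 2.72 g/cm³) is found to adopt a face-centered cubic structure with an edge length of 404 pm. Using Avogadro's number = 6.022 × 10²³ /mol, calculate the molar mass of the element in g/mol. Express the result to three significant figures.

An FCC cell has Z = 4 atoms; a = 4.040 × 10^-8 cm.
M = ρ·N_A·a³/Z = 2.72 × 6.022 × 10²³ × 6.594 × 10^-23 / 4 = 27.0 g/mol.

27.0 g/mol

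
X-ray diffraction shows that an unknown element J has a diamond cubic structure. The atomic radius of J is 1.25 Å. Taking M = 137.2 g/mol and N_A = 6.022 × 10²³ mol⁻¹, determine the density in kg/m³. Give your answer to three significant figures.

In a diamond cubic lattice, nearest neighbors lie along the body diagonal with √3·a = 8r, giving a = 5.774 Å = 5.774 × 10^-8 cm.
With Z = 8, ρ = Z·M/(N_A·a³) = 8 × 137.2 / (6.022 × 10²³ × 1.925 × 10^-22) = 9.471 g/cm³ = 9470 kg/m³.

9470 kg/m³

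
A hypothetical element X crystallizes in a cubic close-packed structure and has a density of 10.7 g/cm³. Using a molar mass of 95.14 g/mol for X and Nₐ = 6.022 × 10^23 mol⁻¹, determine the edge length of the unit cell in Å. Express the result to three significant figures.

With Z = 4 atoms per FCC cell, a³ = Z·M/(N_A·ρ) = 4 × 95.14 / (6.022 × 10²³ × 10.70 g/cm³) = 5.906 × 10^-23 cm³.
a = (5.906 × 10^-23)^(1/3) = 3.894 × 10^-8 cm = 3.89 Å.

3.89 Å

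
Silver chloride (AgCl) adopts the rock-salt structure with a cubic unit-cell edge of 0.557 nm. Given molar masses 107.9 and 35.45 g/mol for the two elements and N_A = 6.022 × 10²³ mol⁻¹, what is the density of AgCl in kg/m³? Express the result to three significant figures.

5510 kg/m³

The rock-salt structure contains Z = 4 formula units per cell; M(AgCl) = 107.9 + 35.45 = 143.35 g/mol.
a³ = (5.570 × 10^-8 cm)³ = 1.728 × 10^-22 cm³.
ρ = 4 × 143.35 / (6.022 × 10²³ × 1.728 × 10^-22) = 5.510 g/cm³ = 5510 kg/m³.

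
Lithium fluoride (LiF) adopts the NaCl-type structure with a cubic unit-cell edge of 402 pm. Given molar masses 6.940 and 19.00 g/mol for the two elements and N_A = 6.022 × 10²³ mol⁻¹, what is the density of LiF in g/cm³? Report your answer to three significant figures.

2.65 g/cm³

The NaCl-type structure contains Z = 4 formula units per cell; M(LiF) = 6.940 + 19.00 = 25.94 g/mol.
a³ = (4.020 × 10^-8 cm)³ = 6.496 × 10^-23 cm³.
ρ = 4 × 25.94 / (6.022 × 10²³ × 6.496 × 10^-23) = 2.652 g/cm³.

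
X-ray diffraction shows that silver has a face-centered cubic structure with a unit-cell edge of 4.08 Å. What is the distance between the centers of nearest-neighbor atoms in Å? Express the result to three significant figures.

2.88 Å

In an FCC structure, atoms touch along the face diagonal, so √2·a = 4r; the nearest-neighbor distance equals 2r = 0.7071·a.
d = 0.7071 × 4.08 = 2.88 Å.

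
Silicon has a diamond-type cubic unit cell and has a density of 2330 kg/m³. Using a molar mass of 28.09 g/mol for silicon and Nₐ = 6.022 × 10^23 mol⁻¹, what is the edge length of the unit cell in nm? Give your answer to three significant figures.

0.543 nm

With Z = 8 atoms per diamond cubic cell, a³ = Z·M/(N_A·ρ) = 8 × 28.09 / (6.022 × 10²³ × 2.330 g/cm³) = 1.602 × 10^-22 cm³.
a = (1.602 × 10^-22)^(1/3) = 5.431 × 10^-8 cm = 0.543 nm.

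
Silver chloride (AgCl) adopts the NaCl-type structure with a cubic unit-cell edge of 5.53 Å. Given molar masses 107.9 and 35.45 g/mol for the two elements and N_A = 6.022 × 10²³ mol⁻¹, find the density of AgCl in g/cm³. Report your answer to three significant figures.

5.63 g/cm³

The NaCl-type structure contains Z = 4 formula units per cell; M(AgCl) = 107.9 + 35.45 = 143.35 g/mol.
a³ = (5.530 × 10^-8 cm)³ = 1.691 × 10^-22 cm³.
ρ = 4 × 143.35 / (6.022 × 10²³ × 1.691 × 10^-22) = 5.630 g/cm³.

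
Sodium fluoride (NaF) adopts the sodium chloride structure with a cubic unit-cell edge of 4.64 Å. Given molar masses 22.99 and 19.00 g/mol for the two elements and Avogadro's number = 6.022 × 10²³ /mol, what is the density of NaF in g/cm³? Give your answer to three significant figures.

The sodium chloride structure contains Z = 4 formula units per cell; M(NaF) = 22.99 + 19.00 = 41.99 g/mol.
a³ = (4.640 × 10^-8 cm)³ = 9.990 × 10^-23 cm³.
ρ = 4 × 41.99 / (6.022 × 10²³ × 9.990 × 10^-23) = 2.792 g/cm³.

2.79 g/cm³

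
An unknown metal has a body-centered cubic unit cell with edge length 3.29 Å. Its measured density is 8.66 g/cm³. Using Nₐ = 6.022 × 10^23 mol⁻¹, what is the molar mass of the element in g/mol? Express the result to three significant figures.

92.9 g/mol

A BCC cell has Z = 2 atoms; a = 3.290 × 10^-8 cm.
M = ρ·N_A·a³/Z = 8.66 × 6.022 × 10²³ × 3.561 × 10^-23 / 2 = 92.9 g/mol.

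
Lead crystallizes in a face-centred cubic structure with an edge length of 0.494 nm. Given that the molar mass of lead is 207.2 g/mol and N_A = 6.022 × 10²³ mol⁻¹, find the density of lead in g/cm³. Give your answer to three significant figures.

11.4 g/cm³

An FCC unit cell contains Z = 4 atoms.
Cell volume: a³ = (0.494 nm)³ = (4.940 × 10^-8 cm)³ = 1.206 × 10^-22 cm³.
ρ = Z·M/(N_A·a³) = 4 × 207.2 / (6.022 × 10²³ × 1.206 × 10^-22) = 11.42 g/cm³.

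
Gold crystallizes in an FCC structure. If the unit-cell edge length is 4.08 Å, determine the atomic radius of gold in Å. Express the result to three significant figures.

In an FCC lattice, atoms touch along the face diagonal, so √2·a = 4r.
r = √2·a/4 = 1.4142 × 4.08 / 4 = 1.44 Å.

1.44 Å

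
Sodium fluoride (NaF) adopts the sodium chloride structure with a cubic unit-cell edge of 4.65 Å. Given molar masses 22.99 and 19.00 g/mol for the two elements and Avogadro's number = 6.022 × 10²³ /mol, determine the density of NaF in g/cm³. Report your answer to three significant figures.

The sodium chloride structure contains Z = 4 formula units per cell; M(NaF) = 22.99 + 19.00 = 41.99 g/mol.
a³ = (4.650 × 10^-8 cm)³ = 1.005 × 10^-22 cm³.
ρ = 4 × 41.99 / (6.022 × 10²³ × 1.005 × 10^-22) = 2.774 g/cm³.

2.77 g/cm³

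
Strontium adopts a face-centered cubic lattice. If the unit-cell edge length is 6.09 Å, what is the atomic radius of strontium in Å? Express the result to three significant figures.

In an FCC lattice, atoms touch along the face diagonal, so √2·a = 4r.
r = √2·a/4 = 1.4142 × 6.09 / 4 = 2.15 Å.

2.15 Å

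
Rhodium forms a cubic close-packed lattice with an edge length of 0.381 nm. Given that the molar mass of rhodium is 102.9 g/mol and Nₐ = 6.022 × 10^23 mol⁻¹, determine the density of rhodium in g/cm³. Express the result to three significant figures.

12.4 g/cm³

An FCC unit cell contains Z = 4 atoms.
Cell volume: a³ = (0.381 nm)³ = (3.810 × 10^-8 cm)³ = 5.531 × 10^-23 cm³.
ρ = Z·M/(N_A·a³) = 4 × 102.9 / (6.022 × 10²³ × 5.531 × 10^-23) = 12.36 g/cm³.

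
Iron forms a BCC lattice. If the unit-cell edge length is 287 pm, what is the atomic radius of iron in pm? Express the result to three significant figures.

In a BCC lattice, atoms touch along the body diagonal, so √3·a = 4r.
r = √3·a/4 = 1.7321 × 287 / 4 = 124 pm.

124 pm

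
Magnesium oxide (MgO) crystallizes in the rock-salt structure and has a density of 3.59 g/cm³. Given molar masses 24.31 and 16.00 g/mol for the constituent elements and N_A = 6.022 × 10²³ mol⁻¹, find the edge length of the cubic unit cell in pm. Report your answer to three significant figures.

M(MgO) = 40.31 g/mol; Z = 4 formula units per cell.
a³ = Z·M/(N_A·ρ) = 4 × 40.31 / (6.022 × 10²³ × 3.59) = 7.458 × 10^-23 cm³, so a = 4.209 × 10^-8 cm = 421 pm.

421 pm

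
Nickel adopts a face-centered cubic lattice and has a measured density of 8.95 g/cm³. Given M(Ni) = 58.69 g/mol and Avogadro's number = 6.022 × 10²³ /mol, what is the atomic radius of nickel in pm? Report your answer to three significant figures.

For an FCC cell (Z = 4), a³ = Z·M/(N_A·ρ) = 4 × 58.69 / (6.022 × 10²³ × 8.950) = 4.356 × 10^-23 cm³, so a = 3.518 × 10^-8 cm = 351.8 pm.
Atoms touch along the face diagonal, so √2·a = 4r, so r = 0.3536 × a = 124 pm.

124 pm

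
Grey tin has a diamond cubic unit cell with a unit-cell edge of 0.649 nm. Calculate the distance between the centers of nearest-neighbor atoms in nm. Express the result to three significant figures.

In a diamond cubic structure, nearest neighbors lie along the body diagonal with √3·a = 8r; the nearest-neighbor distance equals 2r = 0.4330·a.
d = 0.4330 × 0.649 = 0.281 nm.

0.281 nm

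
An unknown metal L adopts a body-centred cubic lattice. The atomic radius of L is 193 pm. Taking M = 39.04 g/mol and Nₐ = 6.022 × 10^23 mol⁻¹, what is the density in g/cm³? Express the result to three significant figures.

In a BCC lattice, atoms touch along the body diagonal, so √3·a = 4r, giving a = 445.7 pm = 4.457 × 10^-8 cm.
With Z = 2, ρ = Z·M/(N_A·a³) = 2 × 39.04 / (6.022 × 10²³ × 8.855 × 10^-23) = 1.464 g/cm³.

1.46 g/cm³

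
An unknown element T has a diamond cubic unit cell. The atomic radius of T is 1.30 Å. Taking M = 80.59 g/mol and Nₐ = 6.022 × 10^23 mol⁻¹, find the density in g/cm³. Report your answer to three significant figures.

In a diamond cubic lattice, nearest neighbors lie along the body diagonal with √3·a = 8r, giving a = 6.004 Å = 6.004 × 10^-8 cm.
With Z = 8, ρ = Z·M/(N_A·a³) = 8 × 80.59 / (6.022 × 10²³ × 2.165 × 10^-22) = 4.946 g/cm³.

4.95 g/cm³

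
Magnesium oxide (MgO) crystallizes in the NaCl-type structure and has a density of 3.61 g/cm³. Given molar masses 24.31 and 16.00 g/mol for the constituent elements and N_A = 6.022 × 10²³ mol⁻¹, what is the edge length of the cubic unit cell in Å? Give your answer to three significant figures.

4.20 Å

M(MgO) = 40.31 g/mol; Z = 4 formula units per cell.
a³ = Z·M/(N_A·ρ) = 4 × 40.31 / (6.022 × 10²³ × 3.61) = 7.417 × 10^-23 cm³, so a = 4.202 × 10^-8 cm = 4.20 Å.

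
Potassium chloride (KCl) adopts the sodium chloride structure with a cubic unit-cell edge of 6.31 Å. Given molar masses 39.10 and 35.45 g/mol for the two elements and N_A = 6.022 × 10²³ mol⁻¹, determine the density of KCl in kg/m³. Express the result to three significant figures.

The sodium chloride structure contains Z = 4 formula units per cell; M(KCl) = 39.10 + 35.45 = 74.55 g/mol.
a³ = (6.310 × 10^-8 cm)³ = 2.512 × 10^-22 cm³.
ρ = 4 × 74.55 / (6.022 × 10²³ × 2.512 × 10^-22) = 1.971 g/cm³ = 1970 kg/m³.

1970 kg/m³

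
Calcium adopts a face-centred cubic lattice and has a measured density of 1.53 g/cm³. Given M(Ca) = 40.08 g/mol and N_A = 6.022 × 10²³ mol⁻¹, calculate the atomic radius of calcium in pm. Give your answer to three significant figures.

For an FCC cell (Z = 4), a³ = Z·M/(N_A·ρ) = 4 × 40.08 / (6.022 × 10²³ × 1.530) = 1.740 × 10^-22 cm³, so a = 5.583 × 10^-8 cm = 558.3 pm.
Atoms touch along the face diagonal, so √2·a = 4r, so r = 0.3536 × a = 197 pm.

197 pm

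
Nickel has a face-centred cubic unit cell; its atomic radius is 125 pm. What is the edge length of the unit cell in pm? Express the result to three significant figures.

In an FCC lattice, atoms touch along the face diagonal, so √2·a = 4r.
a = 4r/√2 = 4 × 125 / 1.4142 = 354 pm.

354 pm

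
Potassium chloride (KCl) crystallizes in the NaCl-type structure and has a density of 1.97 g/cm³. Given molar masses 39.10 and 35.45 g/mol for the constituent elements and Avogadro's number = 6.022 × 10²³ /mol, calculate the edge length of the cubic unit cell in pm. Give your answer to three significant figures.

M(KCl) = 74.55 g/mol; Z = 4 formula units per cell.
a³ = Z·M/(N_A·ρ) = 4 × 74.55 / (6.022 × 10²³ × 1.97) = 2.514 × 10^-22 cm³, so a = 6.311 × 10^-8 cm = 631 pm.

631 pm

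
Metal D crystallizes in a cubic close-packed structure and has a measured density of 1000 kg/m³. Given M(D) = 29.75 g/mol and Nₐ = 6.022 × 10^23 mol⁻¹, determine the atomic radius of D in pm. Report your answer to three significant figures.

206 pm

For an FCC cell (Z = 4), a³ = Z·M/(N_A·ρ) = 4 × 29.75 / (6.022 × 10²³ × 1.000) = 1.976 × 10^-22 cm³, so a = 5.825 × 10^-8 cm = 582.5 pm.
Atoms touch along the face diagonal, so √2·a = 4r, so r = 0.3536 × a = 206 pm.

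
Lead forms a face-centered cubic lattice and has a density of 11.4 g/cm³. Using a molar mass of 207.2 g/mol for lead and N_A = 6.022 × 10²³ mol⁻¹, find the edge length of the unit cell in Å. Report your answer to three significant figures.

With Z = 4 atoms per FCC cell, a³ = Z·M/(N_A·ρ) = 4 × 207.2 / (6.022 × 10²³ × 11.40 g/cm³) = 1.207 × 10^-22 cm³.
a = (1.207 × 10^-22)^(1/3) = 4.942 × 10^-8 cm = 4.94 Å.

4.94 Å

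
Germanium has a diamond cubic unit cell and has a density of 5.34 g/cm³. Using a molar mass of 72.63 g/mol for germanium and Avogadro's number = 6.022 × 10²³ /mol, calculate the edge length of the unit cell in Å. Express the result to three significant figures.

5.65 Å

With Z = 8 atoms per diamond cubic cell, a³ = Z·M/(N_A·ρ) = 8 × 72.63 / (6.022 × 10²³ × 5.340 g/cm³) = 1.807 × 10^-22 cm³.
a = (1.807 × 10^-22)^(1/3) = 5.653 × 10^-8 cm = 5.65 Å.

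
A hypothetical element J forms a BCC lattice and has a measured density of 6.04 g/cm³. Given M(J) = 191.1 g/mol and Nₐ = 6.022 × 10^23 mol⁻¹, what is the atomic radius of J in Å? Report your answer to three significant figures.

2.04 Å

For a BCC cell (Z = 2), a³ = Z·M/(N_A·ρ) = 2 × 191.1 / (6.022 × 10²³ × 6.040) = 1.051 × 10^-22 cm³, so a = 4.719 × 10^-8 cm = 4.719 Å.
Atoms touch along the body diagonal, so √3·a = 4r, so r = 0.4330 × a = 2.04 Å.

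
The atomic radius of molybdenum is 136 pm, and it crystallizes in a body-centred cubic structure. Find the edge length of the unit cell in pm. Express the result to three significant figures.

314 pm

In a BCC lattice, atoms touch along the body diagonal, so √3·a = 4r.
a = 4r/√3 = 4 × 136 / 1.7321 = 314 pm.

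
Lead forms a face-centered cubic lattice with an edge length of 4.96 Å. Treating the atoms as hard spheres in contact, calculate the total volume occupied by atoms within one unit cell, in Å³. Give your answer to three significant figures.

In an FCC lattice atoms touch along the face diagonal, so √2·a = 4r, so r = 0.3536a = 1.754 Å.
V_atoms = Z × (4/3)πr³ = 4 × (4/3)π × (1.754)³ = 90.4 Å³.

90.4 Å³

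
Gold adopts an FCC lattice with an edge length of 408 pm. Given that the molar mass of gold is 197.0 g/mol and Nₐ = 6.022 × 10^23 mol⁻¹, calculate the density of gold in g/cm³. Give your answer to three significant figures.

An FCC unit cell contains Z = 4 atoms.
Cell volume: a³ = (408 pm)³ = (4.080 × 10^-8 cm)³ = 6.792 × 10^-23 cm³.
ρ = Z·M/(N_A·a³) = 4 × 197.0 / (6.022 × 10²³ × 6.792 × 10^-23) = 19.27 g/cm³.

19.3 g/cm³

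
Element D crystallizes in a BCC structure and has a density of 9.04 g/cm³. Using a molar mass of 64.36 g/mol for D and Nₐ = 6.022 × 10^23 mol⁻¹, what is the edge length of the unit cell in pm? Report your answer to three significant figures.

287 pm

With Z = 2 atoms per BCC cell, a³ = Z·M/(N_A·ρ) = 2 × 64.36 / (6.022 × 10²³ × 9.040 g/cm³) = 2.364 × 10^-23 cm³.
a = (2.364 × 10^-23)^(1/3) = 2.870 × 10^-8 cm = 287 pm.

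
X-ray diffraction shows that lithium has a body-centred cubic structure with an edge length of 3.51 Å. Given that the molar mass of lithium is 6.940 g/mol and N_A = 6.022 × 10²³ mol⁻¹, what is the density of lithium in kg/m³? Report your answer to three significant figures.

A BCC unit cell contains Z = 2 atoms.
Cell volume: a³ = (3.51 Å)³ = (3.510 × 10^-8 cm)³ = 4.324 × 10^-23 cm³.
ρ = Z·M/(N_A·a³) = 2 × 6.940 / (6.022 × 10²³ × 4.324 × 10^-23) = 0.5330 g/cm³ = 533 kg/m³.

533 kg/m³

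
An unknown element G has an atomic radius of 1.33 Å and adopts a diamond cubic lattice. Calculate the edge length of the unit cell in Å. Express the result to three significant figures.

6.14 Å

In a diamond cubic lattice, nearest neighbors lie along the body diagonal with √3·a = 8r.
a = 8r/√3 = 8 × 1.33 / 1.7321 = 6.14 Å.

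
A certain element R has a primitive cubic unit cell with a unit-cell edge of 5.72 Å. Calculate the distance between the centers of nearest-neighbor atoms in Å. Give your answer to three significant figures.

5.72 Å

In a simple cubic structure, atoms touch along the cell edge, so a = 2r; the nearest-neighbor distance equals 2r = 1.000·a.
d = 1.000 × 5.72 = 5.72 Å.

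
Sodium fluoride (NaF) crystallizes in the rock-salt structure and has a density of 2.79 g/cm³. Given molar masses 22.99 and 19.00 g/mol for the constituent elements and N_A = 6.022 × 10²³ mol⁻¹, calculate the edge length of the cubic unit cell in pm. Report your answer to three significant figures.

M(NaF) = 41.99 g/mol; Z = 4 formula units per cell.
a³ = Z·M/(N_A·ρ) = 4 × 41.99 / (6.022 × 10²³ × 2.79) = 9.997 × 10^-23 cm³, so a = 4.641 × 10^-8 cm = 464 pm.

464 pm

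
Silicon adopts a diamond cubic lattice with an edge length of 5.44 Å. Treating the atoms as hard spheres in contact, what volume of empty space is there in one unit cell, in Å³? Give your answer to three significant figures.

In a diamond cubic lattice nearest neighbors lie along the body diagonal with √3·a = 8r, so r = 0.2165a = 1.178 Å.
V_cell = a³ = 161.0 Å³; V_atoms = 8 × (4/3)πr³ = 54.75 Å³.
Empty space = 161.0 − 54.75 = 106 Å³.

106 Å³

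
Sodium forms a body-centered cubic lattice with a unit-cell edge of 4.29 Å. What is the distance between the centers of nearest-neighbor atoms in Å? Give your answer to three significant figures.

3.72 Å

In a BCC structure, atoms touch along the body diagonal, so √3·a = 4r; the nearest-neighbor distance equals 2r = 0.8660·a.
d = 0.8660 × 4.29 = 3.72 Å.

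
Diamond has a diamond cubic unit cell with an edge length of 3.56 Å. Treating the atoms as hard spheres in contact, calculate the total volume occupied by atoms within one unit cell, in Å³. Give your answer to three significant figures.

15.3 Å³

In a diamond cubic lattice nearest neighbors lie along the body diagonal with √3·a = 8r, so r = 0.2165a = 0.7708 Å.
V_atoms = Z × (4/3)πr³ = 8 × (4/3)π × (0.7708)³ = 15.3 Å³.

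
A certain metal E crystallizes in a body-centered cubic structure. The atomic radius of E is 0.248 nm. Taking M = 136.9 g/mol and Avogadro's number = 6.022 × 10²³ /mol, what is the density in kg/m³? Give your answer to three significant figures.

In a BCC lattice, atoms touch along the body diagonal, so √3·a = 4r, giving a = 0.5727 nm = 5.727 × 10^-8 cm.
With Z = 2, ρ = Z·M/(N_A·a³) = 2 × 136.9 / (6.022 × 10²³ × 1.879 × 10^-22) = 2.420 g/cm³ = 2420 kg/m³.

2420 kg/m³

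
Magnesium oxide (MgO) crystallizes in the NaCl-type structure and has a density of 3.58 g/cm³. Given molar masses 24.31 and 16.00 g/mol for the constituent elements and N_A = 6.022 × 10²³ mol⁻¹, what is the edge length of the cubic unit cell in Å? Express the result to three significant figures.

4.21 Å

M(MgO) = 40.31 g/mol; Z = 4 formula units per cell.
a³ = Z·M/(N_A·ρ) = 4 × 40.31 / (6.022 × 10²³ × 3.58) = 7.479 × 10^-23 cm³, so a = 4.213 × 10^-8 cm = 4.21 Å.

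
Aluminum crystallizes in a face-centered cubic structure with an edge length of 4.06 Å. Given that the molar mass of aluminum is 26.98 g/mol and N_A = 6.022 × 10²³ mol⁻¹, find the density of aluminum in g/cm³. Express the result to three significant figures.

An FCC unit cell contains Z = 4 atoms.
Cell volume: a³ = (4.06 Å)³ = (4.060 × 10^-8 cm)³ = 6.692 × 10^-23 cm³.
ρ = Z·M/(N_A·a³) = 4 × 26.98 / (6.022 × 10²³ × 6.692 × 10^-23) = 2.678 g/cm³.

2.68 g/cm³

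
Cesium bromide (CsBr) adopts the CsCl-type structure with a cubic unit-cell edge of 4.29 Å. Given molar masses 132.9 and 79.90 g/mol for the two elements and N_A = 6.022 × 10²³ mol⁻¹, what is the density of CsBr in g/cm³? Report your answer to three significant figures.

4.48 g/cm³

The CsCl-type structure contains Z = 1 formula unit per cell; M(CsBr) = 132.9 + 79.90 = 212.8 g/mol.
a³ = (4.290 × 10^-8 cm)³ = 7.895 × 10^-23 cm³.
ρ = 1 × 212.8 / (6.022 × 10²³ × 7.895 × 10^-23) = 4.476 g/cm³.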